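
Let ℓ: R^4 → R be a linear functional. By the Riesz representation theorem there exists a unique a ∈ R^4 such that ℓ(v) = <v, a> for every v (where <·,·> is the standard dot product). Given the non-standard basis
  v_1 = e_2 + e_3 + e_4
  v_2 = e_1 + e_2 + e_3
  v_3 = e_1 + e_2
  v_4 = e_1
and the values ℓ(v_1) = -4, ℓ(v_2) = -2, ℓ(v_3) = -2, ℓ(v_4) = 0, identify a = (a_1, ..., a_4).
a = (0, -2, 0, -2)

Write a = (a_1, ..., a_4) in the standard basis. For each basis vector v_i, ℓ(v_i) = <v_i, a> is a linear equation in the a_j's. Collect the n equations into a matrix system V a = ℓ, where row i of V is v_i (expressed in the standard basis). Since V is invertible (lower-triangular with 1s on the diagonal, up to permutation), solve by back-substitution:
  V =
[[0, 1, 1, 1],
 [1, 1, 1, 0],
 [1, 1, 0, 0],
 [1, 0, 0, 0]]
  V a = (-4, -2, -2, 0)
Solving gives a = (0, -2, 0, -2).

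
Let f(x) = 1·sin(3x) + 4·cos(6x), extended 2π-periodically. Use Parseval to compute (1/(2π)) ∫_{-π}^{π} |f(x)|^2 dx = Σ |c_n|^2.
Σ |c_n|^2 = 17/2

Expand |f|^2 and use orthogonality of {sin(nx), cos(mx)} on [-π, π]:
  ∫_{-π}^{π} sin(nx)^2 dx = π, ∫ cos(mx)^2 dx = π, and cross terms integrate to 0.
So ∫_{-π}^{π} f(x)^2 dx = 1^2 · π + 4^2 · π = (1 + 16)π.
Divide by 2π: (1 + 16)/2 = 17/2.
By Parseval, this equals Σ |c_n|^2.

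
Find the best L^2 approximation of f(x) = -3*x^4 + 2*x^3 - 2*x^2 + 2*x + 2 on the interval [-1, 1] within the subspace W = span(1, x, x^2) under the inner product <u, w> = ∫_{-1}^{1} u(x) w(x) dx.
g(x) = -32*x^2/7 + 16*x/5 + 79/35

The best approximation g ∈ W is the orthogonal projection of f onto W. Writing g = a_0 + a_1 x + a_2 x^2, the coefficients solve the normal equations G · a = b where
  G_{ij} = <φ_i, φ_j> and b_i = <f, φ_i>, with φ_0 = 1, φ_1 = x, φ_2 = x^2.
G =
  [2, 0, 2/3]
  [0, 2/3, 0]
  [2/3, 0, 2/5],
b = (22/15, 32/15, -34/105).
Solving gives a_0 = 79/35, a_1 = 16/5, a_2 = -32/7, so
  g(x) = -32*x^2/7 + 16*x/5 + 79/35.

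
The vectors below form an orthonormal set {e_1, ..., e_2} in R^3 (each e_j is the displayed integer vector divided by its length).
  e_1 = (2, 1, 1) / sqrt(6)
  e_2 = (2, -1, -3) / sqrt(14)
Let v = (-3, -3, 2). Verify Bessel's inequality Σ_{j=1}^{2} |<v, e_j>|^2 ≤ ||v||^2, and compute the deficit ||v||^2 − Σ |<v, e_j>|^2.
Σ |<v, e_j>|^2 = 293/21; ||v||^2 = 22; deficit = 169/21

Write each e_j = u_j / sqrt(<u_j, u_j>) where u_j is the displayed integer vector. Then <v, e_j> = <v, u_j> / sqrt(<u_j, u_j>), so |<v, e_j>|^2 = <v, u_j>^2 / <u_j, u_j>.
Coefficients: <v, e_1> = -7/sqrt(6), <v, e_2> = -9/sqrt(14).
Square and sum: Σ |<v, e_j>|^2 = 293/21.
Compute ||v||^2 = v·v = 22.
Deficit = 22 − 293/21 = 169/21 ≥ 0, confirming Bessel's inequality. (The deficit equals ||v − Σ <v,e_j> e_j||^2, the squared distance from v to span{e_j}.)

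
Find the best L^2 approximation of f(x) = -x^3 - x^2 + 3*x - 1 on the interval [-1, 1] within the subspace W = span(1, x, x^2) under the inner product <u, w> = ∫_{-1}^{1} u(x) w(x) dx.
g(x) = -x^2 + 12*x/5 - 1

The best approximation g ∈ W is the orthogonal projection of f onto W. Writing g = a_0 + a_1 x + a_2 x^2, the coefficients solve the normal equations G · a = b where
  G_{ij} = <φ_i, φ_j> and b_i = <f, φ_i>, with φ_0 = 1, φ_1 = x, φ_2 = x^2.
G =
  [2, 0, 2/3]
  [0, 2/3, 0]
  [2/3, 0, 2/5],
b = (-8/3, 8/5, -16/15).
Solving gives a_0 = -1, a_1 = 12/5, a_2 = -1, so
  g(x) = -x^2 + 12*x/5 - 1.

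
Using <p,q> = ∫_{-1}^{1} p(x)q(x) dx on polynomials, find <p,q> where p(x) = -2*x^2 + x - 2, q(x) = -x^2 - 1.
<p,q> = 112/15

Expand the product: p(x)·q(x) = 2*x^4 - x^3 + 4*x^2 - x + 2.
∫_{-1}^{1} of each monomial x^k gives [2/(k+1) if k even, 0 if k odd]. Integrating term-by-term (or equivalently evaluating the antiderivative F(x) = 2*x^5/5 - x^4/4 + 4*x^3/3 - x^2/2 + 2*x at the endpoints):
  F(1) − F(−1) = 179/60 − (-269/60) = 112/15.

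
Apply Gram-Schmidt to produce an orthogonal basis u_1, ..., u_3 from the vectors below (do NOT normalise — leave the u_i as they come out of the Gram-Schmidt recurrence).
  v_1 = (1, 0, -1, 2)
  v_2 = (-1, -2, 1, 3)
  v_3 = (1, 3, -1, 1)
Orthogonal basis:
  u_1 = (1, 0, -1, 2)
  u_2 = (-5/3, -2, 5/3, 5/3)
  u_3 = (-26/37, 65/37, 26/37, 26/37)

Apply the Gram-Schmidt recurrence
  u_1 = v_1
  u_i = v_i − Σ_{j<i} ((v_i · u_j) / (u_j · u_j)) · u_j.

Step by step this gives:
  u_1 = (1, 0, -1, 2)
  u_2 = (-5/3, -2, 5/3, 5/3)
  u_3 = (-26/37, 65/37, 26/37, 26/37)

Orthogonality check:
  u_2 · u_1 = 0 (should be 0)
  u_3 · u_1 = 0 (should be 0)
  u_3 · u_2 = 0 (should be 0)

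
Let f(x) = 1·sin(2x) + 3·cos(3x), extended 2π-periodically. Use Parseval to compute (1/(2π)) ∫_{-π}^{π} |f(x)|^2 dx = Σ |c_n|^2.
Σ |c_n|^2 = 5

Expand |f|^2 and use orthogonality of {sin(nx), cos(mx)} on [-π, π]:
  ∫_{-π}^{π} sin(nx)^2 dx = π, ∫ cos(mx)^2 dx = π, and cross terms integrate to 0.
So ∫_{-π}^{π} f(x)^2 dx = 1^2 · π + 3^2 · π = (1 + 9)π.
Divide by 2π: (1 + 9)/2 = 5.
By Parseval, this equals Σ |c_n|^2.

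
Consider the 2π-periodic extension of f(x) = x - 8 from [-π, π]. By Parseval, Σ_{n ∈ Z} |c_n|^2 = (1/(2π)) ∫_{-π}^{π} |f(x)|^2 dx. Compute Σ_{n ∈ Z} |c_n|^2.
Σ |c_n|^2 = π^2/3 + 64

Expand and integrate term by term over [-π, π]:
  ∫ (x)^2 dx = 1·(2π^3/3); ∫ 2·1·(-8)·x dx = 0 (odd integrand); ∫ (-8)^2 dx = 64·2π.
So (1/(2π)) ∫_{-π}^{π} (x - 8)^2 dx = 1π^2/3 + 64 = π^2/3 + 64.
Parseval ⇒ Σ |c_n|^2 = π^2/3 + 64.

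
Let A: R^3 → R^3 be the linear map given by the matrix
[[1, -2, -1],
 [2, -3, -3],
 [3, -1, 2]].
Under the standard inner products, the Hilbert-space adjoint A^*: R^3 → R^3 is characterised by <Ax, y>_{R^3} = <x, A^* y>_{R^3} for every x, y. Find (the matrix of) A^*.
A^* = A^T =
[[1, 2, 3],
 [-2, -3, -1],
 [-1, -3, 2]]

For real matrices with standard dot products, the defining identity <Ax, y> = <x, A^* y> gives (Ax)^T y = x^T (A^*) y, i.e. x^T A^T y = x^T (A^*) y. Since this holds for all x, y, we must have A^* = A^T. Therefore
A^* =
[[1, 2, 3],
 [-2, -3, -1],
 [-1, -3, 2]].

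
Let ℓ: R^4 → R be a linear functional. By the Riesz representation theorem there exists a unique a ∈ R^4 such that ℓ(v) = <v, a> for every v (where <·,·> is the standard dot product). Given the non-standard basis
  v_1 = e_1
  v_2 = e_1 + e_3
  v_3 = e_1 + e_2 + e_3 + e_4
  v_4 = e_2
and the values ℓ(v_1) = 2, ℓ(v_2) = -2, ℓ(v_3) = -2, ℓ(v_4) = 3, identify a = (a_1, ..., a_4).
a = (2, 3, -4, -3)

Write a = (a_1, ..., a_4) in the standard basis. For each basis vector v_i, ℓ(v_i) = <v_i, a> is a linear equation in the a_j's. Collect the n equations into a matrix system V a = ℓ, where row i of V is v_i (expressed in the standard basis). Since V is invertible (lower-triangular with 1s on the diagonal, up to permutation), solve by back-substitution:
  V =
[[1, 0, 0, 0],
 [1, 0, 1, 0],
 [1, 1, 1, 1],
 [0, 1, 0, 0]]
  V a = (2, -2, -2, 3)
Solving gives a = (2, 3, -4, -3).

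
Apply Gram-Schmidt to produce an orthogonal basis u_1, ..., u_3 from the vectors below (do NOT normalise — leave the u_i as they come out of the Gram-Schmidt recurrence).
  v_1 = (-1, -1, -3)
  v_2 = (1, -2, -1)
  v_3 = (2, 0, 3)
Orthogonal basis:
  u_1 = (-1, -1, -3)
  u_2 = (15/11, -18/11, 1/11)
  u_3 = (1/10, 2/25, -3/50)

Apply the Gram-Schmidt recurrence
  u_1 = v_1
  u_i = v_i − Σ_{j<i} ((v_i · u_j) / (u_j · u_j)) · u_j.

Step by step this gives:
  u_1 = (-1, -1, -3)
  u_2 = (15/11, -18/11, 1/11)
  u_3 = (1/10, 2/25, -3/50)

Orthogonality check:
  u_2 · u_1 = 0 (should be 0)
  u_3 · u_1 = 0 (should be 0)
  u_3 · u_2 = 0 (should be 0)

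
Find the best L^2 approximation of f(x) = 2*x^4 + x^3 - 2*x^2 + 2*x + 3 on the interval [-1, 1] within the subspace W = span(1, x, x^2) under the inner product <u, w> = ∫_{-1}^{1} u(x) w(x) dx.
g(x) = -2*x^2/7 + 13*x/5 + 99/35

The best approximation g ∈ W is the orthogonal projection of f onto W. Writing g = a_0 + a_1 x + a_2 x^2, the coefficients solve the normal equations G · a = b where
  G_{ij} = <φ_i, φ_j> and b_i = <f, φ_i>, with φ_0 = 1, φ_1 = x, φ_2 = x^2.
G =
  [2, 0, 2/3]
  [0, 2/3, 0]
  [2/3, 0, 2/5],
b = (82/15, 26/15, 62/35).
Solving gives a_0 = 99/35, a_1 = 13/5, a_2 = -2/7, so
  g(x) = -2*x^2/7 + 13*x/5 + 99/35.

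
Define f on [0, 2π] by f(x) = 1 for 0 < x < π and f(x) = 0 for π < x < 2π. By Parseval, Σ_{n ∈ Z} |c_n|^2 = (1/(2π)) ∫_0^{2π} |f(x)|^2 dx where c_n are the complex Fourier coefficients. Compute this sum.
Σ |c_n|^2 = 1/2

Parseval equates the L^2 energy of f (normalised by 1/(2π)) with the ℓ^2 sum of its Fourier coefficients: (1/(2π)) ∫_0^{2π} |f|^2 = Σ |c_n|^2.
Compute the left side: (1/(2π)) [∫_0^π 1^2 dx + ∫_π^{2π} 0^2 dx] = (1/(2π)) · (1π + 0π) = (1 + 0)/2 = 1/2.
So Σ_{n ∈ Z} |c_n|^2 = 1/2.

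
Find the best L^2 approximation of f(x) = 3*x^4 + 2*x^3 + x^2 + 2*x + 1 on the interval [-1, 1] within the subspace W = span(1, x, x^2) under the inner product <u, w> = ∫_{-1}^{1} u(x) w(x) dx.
g(x) = 25*x^2/7 + 16*x/5 + 26/35

The best approximation g ∈ W is the orthogonal projection of f onto W. Writing g = a_0 + a_1 x + a_2 x^2, the coefficients solve the normal equations G · a = b where
  G_{ij} = <φ_i, φ_j> and b_i = <f, φ_i>, with φ_0 = 1, φ_1 = x, φ_2 = x^2.
G =
  [2, 0, 2/3]
  [0, 2/3, 0]
  [2/3, 0, 2/5],
b = (58/15, 32/15, 202/105).
Solving gives a_0 = 26/35, a_1 = 16/5, a_2 = 25/7, so
  g(x) = 25*x^2/7 + 16*x/5 + 26/35.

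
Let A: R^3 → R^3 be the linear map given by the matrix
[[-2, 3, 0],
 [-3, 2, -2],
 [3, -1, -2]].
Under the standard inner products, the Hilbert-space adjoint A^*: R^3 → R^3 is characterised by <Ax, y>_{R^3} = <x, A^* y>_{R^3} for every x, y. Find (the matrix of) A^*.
A^* = A^T =
[[-2, -3, 3],
 [3, 2, -1],
 [0, -2, -2]]

For real matrices with standard dot products, the defining identity <Ax, y> = <x, A^* y> gives (Ax)^T y = x^T (A^*) y, i.e. x^T A^T y = x^T (A^*) y. Since this holds for all x, y, we must have A^* = A^T. Therefore
A^* =
[[-2, -3, 3],
 [3, 2, -1],
 [0, -2, -2]].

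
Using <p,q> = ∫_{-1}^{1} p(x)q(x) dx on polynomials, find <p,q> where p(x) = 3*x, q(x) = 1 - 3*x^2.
<p,q> = 0

Expand the product: p(x)·q(x) = -9*x^3 + 3*x.
∫_{-1}^{1} of each monomial x^k gives [2/(k+1) if k even, 0 if k odd]. Integrating term-by-term (or equivalently evaluating the antiderivative F(x) = -9*x^4/4 + 3*x^2/2 at the endpoints):
  F(1) − F(−1) = -3/4 − (-3/4) = 0.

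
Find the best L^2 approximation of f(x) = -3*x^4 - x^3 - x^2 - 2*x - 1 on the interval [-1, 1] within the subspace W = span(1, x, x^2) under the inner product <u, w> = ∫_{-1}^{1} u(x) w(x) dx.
g(x) = -25*x^2/7 - 13*x/5 - 26/35

The best approximation g ∈ W is the orthogonal projection of f onto W. Writing g = a_0 + a_1 x + a_2 x^2, the coefficients solve the normal equations G · a = b where
  G_{ij} = <φ_i, φ_j> and b_i = <f, φ_i>, with φ_0 = 1, φ_1 = x, φ_2 = x^2.
G =
  [2, 0, 2/3]
  [0, 2/3, 0]
  [2/3, 0, 2/5],
b = (-58/15, -26/15, -202/105).
Solving gives a_0 = -26/35, a_1 = -13/5, a_2 = -25/7, so
  g(x) = -25*x^2/7 - 13*x/5 - 26/35.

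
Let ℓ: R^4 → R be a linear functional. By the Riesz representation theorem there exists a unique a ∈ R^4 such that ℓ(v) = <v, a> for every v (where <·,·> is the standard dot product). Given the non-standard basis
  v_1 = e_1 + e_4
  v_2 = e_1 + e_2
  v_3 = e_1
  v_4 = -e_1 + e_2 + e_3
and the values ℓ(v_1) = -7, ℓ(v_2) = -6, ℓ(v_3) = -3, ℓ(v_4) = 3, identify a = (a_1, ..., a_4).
a = (-3, -3, 3, -4)

Write a = (a_1, ..., a_4) in the standard basis. For each basis vector v_i, ℓ(v_i) = <v_i, a> is a linear equation in the a_j's. Collect the n equations into a matrix system V a = ℓ, where row i of V is v_i (expressed in the standard basis). Since V is invertible (lower-triangular with 1s on the diagonal, up to permutation), solve by back-substitution:
  V =
[[1, 0, 0, 1],
 [1, 1, 0, 0],
 [1, 0, 0, 0],
 [-1, 1, 1, 0]]
  V a = (-7, -6, -3, 3)
Solving gives a = (-3, -3, 3, -4).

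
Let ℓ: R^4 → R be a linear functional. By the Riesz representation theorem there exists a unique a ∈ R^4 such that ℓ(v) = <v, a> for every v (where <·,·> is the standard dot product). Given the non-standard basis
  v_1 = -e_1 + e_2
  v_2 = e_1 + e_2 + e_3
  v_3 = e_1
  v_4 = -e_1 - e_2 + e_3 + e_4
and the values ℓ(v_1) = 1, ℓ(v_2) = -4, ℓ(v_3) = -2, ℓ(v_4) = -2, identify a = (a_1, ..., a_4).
a = (-2, -1, -1, -4)

Write a = (a_1, ..., a_4) in the standard basis. For each basis vector v_i, ℓ(v_i) = <v_i, a> is a linear equation in the a_j's. Collect the n equations into a matrix system V a = ℓ, where row i of V is v_i (expressed in the standard basis). Since V is invertible (lower-triangular with 1s on the diagonal, up to permutation), solve by back-substitution:
  V =
[[-1, 1, 0, 0],
 [1, 1, 1, 0],
 [1, 0, 0, 0],
 [-1, -1, 1, 1]]
  V a = (1, -4, -2, -2)
Solving gives a = (-2, -1, -1, -4).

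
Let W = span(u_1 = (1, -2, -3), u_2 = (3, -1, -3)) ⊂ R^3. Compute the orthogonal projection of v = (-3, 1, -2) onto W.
proj_W(v) = (-27/14, -8/7, -3/14)

Set up U = [u_1 | ... | u_2] ∈ R^(3×2). The projector onto W = col(U) is P = U (U^T U)^(-1) U^T.
Compute U^T U =
  [14, 14]
  [14, 19],
and U^T v = (1, -4).
Solve U^T U · c = U^T v for the coefficients: c = (15/14, -1). The projection is proj_W(v) = U c.
Check: (v - proj_W(v)) · u_1 = 0  (should be 0).
Check: (v - proj_W(v)) · u_2 = 0  (should be 0).
Result: proj_W(v) = (-27/14, -8/7, -3/14).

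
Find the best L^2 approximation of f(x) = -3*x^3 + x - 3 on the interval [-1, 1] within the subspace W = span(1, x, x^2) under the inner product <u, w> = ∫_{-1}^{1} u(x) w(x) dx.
g(x) = -4*x/5 - 3

The best approximation g ∈ W is the orthogonal projection of f onto W. Writing g = a_0 + a_1 x + a_2 x^2, the coefficients solve the normal equations G · a = b where
  G_{ij} = <φ_i, φ_j> and b_i = <f, φ_i>, with φ_0 = 1, φ_1 = x, φ_2 = x^2.
G =
  [2, 0, 2/3]
  [0, 2/3, 0]
  [2/3, 0, 2/5],
b = (-6, -8/15, -2).
Solving gives a_0 = -3, a_1 = -4/5, a_2 = 0, so
  g(x) = -4*x/5 - 3.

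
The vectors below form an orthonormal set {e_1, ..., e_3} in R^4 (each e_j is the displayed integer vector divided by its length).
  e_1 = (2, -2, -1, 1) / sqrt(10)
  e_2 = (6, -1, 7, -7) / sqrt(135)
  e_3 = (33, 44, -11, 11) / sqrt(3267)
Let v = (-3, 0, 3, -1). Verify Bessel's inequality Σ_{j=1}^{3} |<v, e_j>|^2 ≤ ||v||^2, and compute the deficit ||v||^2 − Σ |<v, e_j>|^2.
Σ |<v, e_j>|^2 = 17; ||v||^2 = 19; deficit = 2

Write each e_j = u_j / sqrt(<u_j, u_j>) where u_j is the displayed integer vector. Then <v, e_j> = <v, u_j> / sqrt(<u_j, u_j>), so |<v, e_j>|^2 = <v, u_j>^2 / <u_j, u_j>.
Coefficients: <v, e_1> = -10/sqrt(10), <v, e_2> = 10/sqrt(135), <v, e_3> = -143/sqrt(3267).
Square and sum: Σ |<v, e_j>|^2 = 17.
Compute ||v||^2 = v·v = 19.
Deficit = 19 − 17 = 2 ≥ 0, confirming Bessel's inequality. (The deficit equals ||v − Σ <v,e_j> e_j||^2, the squared distance from v to span{e_j}.)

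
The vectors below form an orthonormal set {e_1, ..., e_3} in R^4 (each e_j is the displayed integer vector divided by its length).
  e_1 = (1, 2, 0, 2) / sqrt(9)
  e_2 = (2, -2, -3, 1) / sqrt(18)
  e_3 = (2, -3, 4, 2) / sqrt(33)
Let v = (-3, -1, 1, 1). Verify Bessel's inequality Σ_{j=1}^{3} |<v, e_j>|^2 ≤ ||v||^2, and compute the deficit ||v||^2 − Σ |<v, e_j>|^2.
Σ |<v, e_j>|^2 = 36/11; ||v||^2 = 12; deficit = 96/11

Write each e_j = u_j / sqrt(<u_j, u_j>) where u_j is the displayed integer vector. Then <v, e_j> = <v, u_j> / sqrt(<u_j, u_j>), so |<v, e_j>|^2 = <v, u_j>^2 / <u_j, u_j>.
Coefficients: <v, e_1> = -3/sqrt(9), <v, e_2> = -6/sqrt(18), <v, e_3> = 3/sqrt(33).
Square and sum: Σ |<v, e_j>|^2 = 36/11.
Compute ||v||^2 = v·v = 12.
Deficit = 12 − 36/11 = 96/11 ≥ 0, confirming Bessel's inequality. (The deficit equals ||v − Σ <v,e_j> e_j||^2, the squared distance from v to span{e_j}.)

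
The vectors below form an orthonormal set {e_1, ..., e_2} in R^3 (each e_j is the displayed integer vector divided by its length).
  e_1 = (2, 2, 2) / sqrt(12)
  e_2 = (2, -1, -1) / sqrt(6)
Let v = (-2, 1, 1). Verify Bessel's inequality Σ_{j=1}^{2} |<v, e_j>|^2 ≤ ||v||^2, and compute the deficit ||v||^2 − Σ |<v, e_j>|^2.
Σ |<v, e_j>|^2 = 6; ||v||^2 = 6; deficit = 0

Write each e_j = u_j / sqrt(<u_j, u_j>) where u_j is the displayed integer vector. Then <v, e_j> = <v, u_j> / sqrt(<u_j, u_j>), so |<v, e_j>|^2 = <v, u_j>^2 / <u_j, u_j>.
Coefficients: <v, e_1> = 0/sqrt(12), <v, e_2> = -6/sqrt(6).
Square and sum: Σ |<v, e_j>|^2 = 6.
Compute ||v||^2 = v·v = 6.
Deficit = 6 − 6 = 0 ≥ 0, confirming Bessel's inequality. (The deficit equals ||v − Σ <v,e_j> e_j||^2, the squared distance from v to span{e_j}.)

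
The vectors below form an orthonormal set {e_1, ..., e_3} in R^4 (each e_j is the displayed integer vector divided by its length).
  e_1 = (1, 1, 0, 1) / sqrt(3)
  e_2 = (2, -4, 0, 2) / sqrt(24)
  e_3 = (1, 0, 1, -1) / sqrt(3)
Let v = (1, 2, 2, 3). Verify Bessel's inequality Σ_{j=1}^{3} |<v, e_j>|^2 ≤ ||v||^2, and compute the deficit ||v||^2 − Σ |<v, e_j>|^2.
Σ |<v, e_j>|^2 = 12; ||v||^2 = 18; deficit = 6

Write each e_j = u_j / sqrt(<u_j, u_j>) where u_j is the displayed integer vector. Then <v, e_j> = <v, u_j> / sqrt(<u_j, u_j>), so |<v, e_j>|^2 = <v, u_j>^2 / <u_j, u_j>.
Coefficients: <v, e_1> = 6/sqrt(3), <v, e_2> = 0/sqrt(24), <v, e_3> = 0/sqrt(3).
Square and sum: Σ |<v, e_j>|^2 = 12.
Compute ||v||^2 = v·v = 18.
Deficit = 18 − 12 = 6 ≥ 0, confirming Bessel's inequality. (The deficit equals ||v − Σ <v,e_j> e_j||^2, the squared distance from v to span{e_j}.)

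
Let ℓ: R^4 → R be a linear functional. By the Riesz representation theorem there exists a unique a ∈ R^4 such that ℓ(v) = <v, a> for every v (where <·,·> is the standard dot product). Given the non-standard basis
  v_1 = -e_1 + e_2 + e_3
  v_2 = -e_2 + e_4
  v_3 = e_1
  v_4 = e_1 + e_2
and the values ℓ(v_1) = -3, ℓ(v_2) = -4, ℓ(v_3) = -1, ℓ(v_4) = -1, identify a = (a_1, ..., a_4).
a = (-1, 0, -4, -4)

Write a = (a_1, ..., a_4) in the standard basis. For each basis vector v_i, ℓ(v_i) = <v_i, a> is a linear equation in the a_j's. Collect the n equations into a matrix system V a = ℓ, where row i of V is v_i (expressed in the standard basis). Since V is invertible (lower-triangular with 1s on the diagonal, up to permutation), solve by back-substitution:
  V =
[[-1, 1, 1, 0],
 [0, -1, 0, 1],
 [1, 0, 0, 0],
 [1, 1, 0, 0]]
  V a = (-3, -4, -1, -1)
Solving gives a = (-1, 0, -4, -4).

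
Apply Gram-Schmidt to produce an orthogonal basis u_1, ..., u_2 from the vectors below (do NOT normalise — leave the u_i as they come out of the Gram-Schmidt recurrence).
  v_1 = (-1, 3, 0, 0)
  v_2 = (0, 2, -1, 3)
Orthogonal basis:
  u_1 = (-1, 3, 0, 0)
  u_2 = (3/5, 1/5, -1, 3)

Apply the Gram-Schmidt recurrence
  u_1 = v_1
  u_i = v_i − Σ_{j<i} ((v_i · u_j) / (u_j · u_j)) · u_j.

Step by step this gives:
  u_1 = (-1, 3, 0, 0)
  u_2 = (3/5, 1/5, -1, 3)

Orthogonality check:
  u_2 · u_1 = 0 (should be 0)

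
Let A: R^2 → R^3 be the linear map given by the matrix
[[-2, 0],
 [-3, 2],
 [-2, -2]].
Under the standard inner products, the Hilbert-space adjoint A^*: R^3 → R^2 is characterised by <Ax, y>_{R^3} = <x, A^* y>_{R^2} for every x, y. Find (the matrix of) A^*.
A^* = A^T =
[[-2, -3, -2],
 [0, 2, -2]]

For real matrices with standard dot products, the defining identity <Ax, y> = <x, A^* y> gives (Ax)^T y = x^T (A^*) y, i.e. x^T A^T y = x^T (A^*) y. Since this holds for all x, y, we must have A^* = A^T. Therefore
A^* =
[[-2, -3, -2],
 [0, 2, -2]].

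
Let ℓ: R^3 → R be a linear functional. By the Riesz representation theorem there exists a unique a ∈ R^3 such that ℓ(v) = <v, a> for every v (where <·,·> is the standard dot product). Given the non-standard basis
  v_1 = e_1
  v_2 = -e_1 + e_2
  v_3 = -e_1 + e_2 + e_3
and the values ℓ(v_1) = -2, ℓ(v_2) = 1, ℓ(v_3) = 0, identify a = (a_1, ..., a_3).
a = (-2, -1, -1)

Write a = (a_1, ..., a_3) in the standard basis. For each basis vector v_i, ℓ(v_i) = <v_i, a> is a linear equation in the a_j's. Collect the n equations into a matrix system V a = ℓ, where row i of V is v_i (expressed in the standard basis). Since V is invertible (lower-triangular with 1s on the diagonal, up to permutation), solve by back-substitution:
  V =
[[1, 0, 0],
 [-1, 1, 0],
 [-1, 1, 1]]
  V a = (-2, 1, 0)
Solving gives a = (-2, -1, -1).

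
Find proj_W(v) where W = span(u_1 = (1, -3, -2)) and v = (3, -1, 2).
proj_W(v) = (1/7, -3/7, -2/7)

Set up U = [u_1 | ... | u_1] ∈ R^(3×1). The projector onto W = col(U) is P = U (U^T U)^(-1) U^T.
Compute U^T U =
  [14],
and U^T v = (2).
Solve U^T U · c = U^T v for the coefficients: c = (1/7). The projection is proj_W(v) = U c.
Check: (v - proj_W(v)) · u_1 = 0  (should be 0).
Result: proj_W(v) = (1/7, -3/7, -2/7).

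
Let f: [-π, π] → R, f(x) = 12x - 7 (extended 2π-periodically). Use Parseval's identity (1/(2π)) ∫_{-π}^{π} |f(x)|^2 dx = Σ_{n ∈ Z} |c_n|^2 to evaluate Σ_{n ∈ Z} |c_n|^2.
Σ |c_n|^2 = 48π^2 + 49

Expand and integrate term by term over [-π, π]:
  ∫ (12x)^2 dx = 144·(2π^3/3); ∫ 2·12·(-7)·x dx = 0 (odd integrand); ∫ (-7)^2 dx = 49·2π.
So (1/(2π)) ∫_{-π}^{π} (12x - 7)^2 dx = 144π^2/3 + 49 = 48π^2 + 49.
Parseval ⇒ Σ |c_n|^2 = 48π^2 + 49.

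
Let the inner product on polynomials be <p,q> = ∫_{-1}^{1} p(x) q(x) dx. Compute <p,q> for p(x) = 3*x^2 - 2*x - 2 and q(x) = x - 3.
<p,q> = 14/3

Expand the product: p(x)·q(x) = 3*x^3 - 11*x^2 + 4*x + 6.
∫_{-1}^{1} of each monomial x^k gives [2/(k+1) if k even, 0 if k odd]. Integrating term-by-term (or equivalently evaluating the antiderivative F(x) = 3*x^4/4 - 11*x^3/3 + 2*x^2 + 6*x at the endpoints):
  F(1) − F(−1) = 61/12 − (5/12) = 14/3.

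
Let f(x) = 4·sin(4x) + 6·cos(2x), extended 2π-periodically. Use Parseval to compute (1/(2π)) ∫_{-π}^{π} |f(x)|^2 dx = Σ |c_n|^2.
Σ |c_n|^2 = 26

Expand |f|^2 and use orthogonality of {sin(nx), cos(mx)} on [-π, π]:
  ∫_{-π}^{π} sin(nx)^2 dx = π, ∫ cos(mx)^2 dx = π, and cross terms integrate to 0.
So ∫_{-π}^{π} f(x)^2 dx = 4^2 · π + 6^2 · π = (16 + 36)π.
Divide by 2π: (16 + 36)/2 = 26.
By Parseval, this equals Σ |c_n|^2.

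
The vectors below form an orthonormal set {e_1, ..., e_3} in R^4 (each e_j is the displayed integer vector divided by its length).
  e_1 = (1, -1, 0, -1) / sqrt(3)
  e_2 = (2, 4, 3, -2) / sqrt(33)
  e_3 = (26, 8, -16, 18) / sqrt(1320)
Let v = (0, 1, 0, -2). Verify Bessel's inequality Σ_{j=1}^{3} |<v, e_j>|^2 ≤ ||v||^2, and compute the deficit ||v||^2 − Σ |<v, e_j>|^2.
Σ |<v, e_j>|^2 = 43/15; ||v||^2 = 5; deficit = 32/15

Write each e_j = u_j / sqrt(<u_j, u_j>) where u_j is the displayed integer vector. Then <v, e_j> = <v, u_j> / sqrt(<u_j, u_j>), so |<v, e_j>|^2 = <v, u_j>^2 / <u_j, u_j>.
Coefficients: <v, e_1> = 1/sqrt(3), <v, e_2> = 8/sqrt(33), <v, e_3> = -28/sqrt(1320).
Square and sum: Σ |<v, e_j>|^2 = 43/15.
Compute ||v||^2 = v·v = 5.
Deficit = 5 − 43/15 = 32/15 ≥ 0, confirming Bessel's inequality. (The deficit equals ||v − Σ <v,e_j> e_j||^2, the squared distance from v to span{e_j}.)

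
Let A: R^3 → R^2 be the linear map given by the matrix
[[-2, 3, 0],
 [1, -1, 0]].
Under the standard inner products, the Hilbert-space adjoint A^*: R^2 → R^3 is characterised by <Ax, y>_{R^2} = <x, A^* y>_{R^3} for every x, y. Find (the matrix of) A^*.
A^* = A^T =
[[-2, 1],
 [3, -1],
 [0, 0]]

For real matrices with standard dot products, the defining identity <Ax, y> = <x, A^* y> gives (Ax)^T y = x^T (A^*) y, i.e. x^T A^T y = x^T (A^*) y. Since this holds for all x, y, we must have A^* = A^T. Therefore
A^* =
[[-2, 1],
 [3, -1],
 [0, 0]].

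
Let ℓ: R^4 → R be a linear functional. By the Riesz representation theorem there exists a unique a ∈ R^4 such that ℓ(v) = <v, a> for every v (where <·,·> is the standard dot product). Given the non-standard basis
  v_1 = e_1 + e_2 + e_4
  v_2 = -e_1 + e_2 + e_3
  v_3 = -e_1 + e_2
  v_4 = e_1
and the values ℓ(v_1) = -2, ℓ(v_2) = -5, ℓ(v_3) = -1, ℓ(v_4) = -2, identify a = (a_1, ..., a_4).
a = (-2, -3, -4, 3)

Write a = (a_1, ..., a_4) in the standard basis. For each basis vector v_i, ℓ(v_i) = <v_i, a> is a linear equation in the a_j's. Collect the n equations into a matrix system V a = ℓ, where row i of V is v_i (expressed in the standard basis). Since V is invertible (lower-triangular with 1s on the diagonal, up to permutation), solve by back-substitution:
  V =
[[1, 1, 0, 1],
 [-1, 1, 1, 0],
 [-1, 1, 0, 0],
 [1, 0, 0, 0]]
  V a = (-2, -5, -1, -2)
Solving gives a = (-2, -3, -4, 3).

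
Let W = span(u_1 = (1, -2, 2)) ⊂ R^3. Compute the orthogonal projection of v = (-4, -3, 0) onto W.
proj_W(v) = (2/9, -4/9, 4/9)

Set up U = [u_1 | ... | u_1] ∈ R^(3×1). The projector onto W = col(U) is P = U (U^T U)^(-1) U^T.
Compute U^T U =
  [9],
and U^T v = (2).
Solve U^T U · c = U^T v for the coefficients: c = (2/9). The projection is proj_W(v) = U c.
Check: (v - proj_W(v)) · u_1 = 0  (should be 0).
Result: proj_W(v) = (2/9, -4/9, 4/9).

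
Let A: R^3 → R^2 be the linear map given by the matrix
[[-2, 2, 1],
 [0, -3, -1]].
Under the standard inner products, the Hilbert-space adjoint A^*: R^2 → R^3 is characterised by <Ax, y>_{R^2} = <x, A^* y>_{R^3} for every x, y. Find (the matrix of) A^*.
A^* = A^T =
[[-2, 0],
 [2, -3],
 [1, -1]]

For real matrices with standard dot products, the defining identity <Ax, y> = <x, A^* y> gives (Ax)^T y = x^T (A^*) y, i.e. x^T A^T y = x^T (A^*) y. Since this holds for all x, y, we must have A^* = A^T. Therefore
A^* =
[[-2, 0],
 [2, -3],
 [1, -1]].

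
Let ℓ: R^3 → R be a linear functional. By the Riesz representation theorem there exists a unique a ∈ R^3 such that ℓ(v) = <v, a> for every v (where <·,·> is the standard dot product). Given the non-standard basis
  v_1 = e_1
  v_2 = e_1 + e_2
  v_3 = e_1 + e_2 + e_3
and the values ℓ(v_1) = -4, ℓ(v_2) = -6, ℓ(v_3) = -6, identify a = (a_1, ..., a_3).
a = (-4, -2, 0)

Write a = (a_1, ..., a_3) in the standard basis. For each basis vector v_i, ℓ(v_i) = <v_i, a> is a linear equation in the a_j's. Collect the n equations into a matrix system V a = ℓ, where row i of V is v_i (expressed in the standard basis). Since V is invertible (lower-triangular with 1s on the diagonal, up to permutation), solve by back-substitution:
  V =
[[1, 0, 0],
 [1, 1, 0],
 [1, 1, 1]]
  V a = (-4, -6, -6)
Solving gives a = (-4, -2, 0).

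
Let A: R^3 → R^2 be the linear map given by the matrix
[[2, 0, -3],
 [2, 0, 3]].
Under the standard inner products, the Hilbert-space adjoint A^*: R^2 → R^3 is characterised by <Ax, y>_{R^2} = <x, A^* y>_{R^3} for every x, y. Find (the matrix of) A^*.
A^* = A^T =
[[2, 2],
 [0, 0],
 [-3, 3]]

For real matrices with standard dot products, the defining identity <Ax, y> = <x, A^* y> gives (Ax)^T y = x^T (A^*) y, i.e. x^T A^T y = x^T (A^*) y. Since this holds for all x, y, we must have A^* = A^T. Therefore
A^* =
[[2, 2],
 [0, 0],
 [-3, 3]].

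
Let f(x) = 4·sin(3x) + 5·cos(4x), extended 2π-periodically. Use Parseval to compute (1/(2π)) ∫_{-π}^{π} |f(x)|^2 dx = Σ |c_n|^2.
Σ |c_n|^2 = 41/2

Expand |f|^2 and use orthogonality of {sin(nx), cos(mx)} on [-π, π]:
  ∫_{-π}^{π} sin(nx)^2 dx = π, ∫ cos(mx)^2 dx = π, and cross terms integrate to 0.
So ∫_{-π}^{π} f(x)^2 dx = 4^2 · π + 5^2 · π = (16 + 25)π.
Divide by 2π: (16 + 25)/2 = 41/2.
By Parseval, this equals Σ |c_n|^2.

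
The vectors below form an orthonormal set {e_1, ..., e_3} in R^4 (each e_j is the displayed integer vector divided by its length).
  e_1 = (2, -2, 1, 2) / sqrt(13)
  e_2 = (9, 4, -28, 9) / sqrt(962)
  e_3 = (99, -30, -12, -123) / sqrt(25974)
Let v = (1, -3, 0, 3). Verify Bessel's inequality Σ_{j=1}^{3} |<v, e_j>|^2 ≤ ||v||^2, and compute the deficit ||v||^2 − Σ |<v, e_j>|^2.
Σ |<v, e_j>|^2 = 220/13; ||v||^2 = 19; deficit = 27/13

Write each e_j = u_j / sqrt(<u_j, u_j>) where u_j is the displayed integer vector. Then <v, e_j> = <v, u_j> / sqrt(<u_j, u_j>), so |<v, e_j>|^2 = <v, u_j>^2 / <u_j, u_j>.
Coefficients: <v, e_1> = 14/sqrt(13), <v, e_2> = 24/sqrt(962), <v, e_3> = -180/sqrt(25974).
Square and sum: Σ |<v, e_j>|^2 = 220/13.
Compute ||v||^2 = v·v = 19.
Deficit = 19 − 220/13 = 27/13 ≥ 0, confirming Bessel's inequality. (The deficit equals ||v − Σ <v,e_j> e_j||^2, the squared distance from v to span{e_j}.)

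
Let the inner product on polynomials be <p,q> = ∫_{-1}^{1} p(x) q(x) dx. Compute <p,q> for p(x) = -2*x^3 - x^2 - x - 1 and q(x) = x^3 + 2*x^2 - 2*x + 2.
<p,q> = -578/105

Expand the product: p(x)·q(x) = -2*x^6 - 5*x^5 + x^4 - 5*x^3 - 2*x^2 - 2.
∫_{-1}^{1} of each monomial x^k gives [2/(k+1) if k even, 0 if k odd]. Integrating term-by-term (or equivalently evaluating the antiderivative F(x) = -2*x^7/7 - 5*x^6/6 + x^5/5 - 5*x^4/4 - 2*x^3/3 - 2*x at the endpoints):
  F(1) − F(−1) = -677/140 − (281/420) = -578/105.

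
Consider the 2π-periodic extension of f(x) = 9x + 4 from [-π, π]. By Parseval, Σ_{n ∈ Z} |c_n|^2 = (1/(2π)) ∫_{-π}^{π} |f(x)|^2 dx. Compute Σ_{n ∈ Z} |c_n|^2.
Σ |c_n|^2 = 27π^2 + 16

Expand and integrate term by term over [-π, π]:
  ∫ (9x)^2 dx = 81·(2π^3/3); ∫ 2·9·(4)·x dx = 0 (odd integrand); ∫ 4^2 dx = 16·2π.
So (1/(2π)) ∫_{-π}^{π} (9x + 4)^2 dx = 81π^2/3 + 16 = 27π^2 + 16.
Parseval ⇒ Σ |c_n|^2 = 27π^2 + 16.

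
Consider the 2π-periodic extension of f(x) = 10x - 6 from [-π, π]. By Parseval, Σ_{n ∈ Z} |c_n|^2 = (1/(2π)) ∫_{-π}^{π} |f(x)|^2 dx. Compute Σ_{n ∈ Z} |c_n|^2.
Σ |c_n|^2 = 100π^2/3 + 36

Expand and integrate term by term over [-π, π]:
  ∫ (10x)^2 dx = 100·(2π^3/3); ∫ 2·10·(-6)·x dx = 0 (odd integrand); ∫ (-6)^2 dx = 36·2π.
So (1/(2π)) ∫_{-π}^{π} (10x - 6)^2 dx = 100π^2/3 + 36 = 100π^2/3 + 36.
Parseval ⇒ Σ |c_n|^2 = 100π^2/3 + 36.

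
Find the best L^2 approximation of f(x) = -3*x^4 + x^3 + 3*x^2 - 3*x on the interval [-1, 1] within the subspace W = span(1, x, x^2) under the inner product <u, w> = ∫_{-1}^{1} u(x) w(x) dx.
g(x) = 3*x^2/7 - 12*x/5 + 9/35

The best approximation g ∈ W is the orthogonal projection of f onto W. Writing g = a_0 + a_1 x + a_2 x^2, the coefficients solve the normal equations G · a = b where
  G_{ij} = <φ_i, φ_j> and b_i = <f, φ_i>, with φ_0 = 1, φ_1 = x, φ_2 = x^2.
G =
  [2, 0, 2/3]
  [0, 2/3, 0]
  [2/3, 0, 2/5],
b = (4/5, -8/5, 12/35).
Solving gives a_0 = 9/35, a_1 = -12/5, a_2 = 3/7, so
  g(x) = 3*x^2/7 - 12*x/5 + 9/35.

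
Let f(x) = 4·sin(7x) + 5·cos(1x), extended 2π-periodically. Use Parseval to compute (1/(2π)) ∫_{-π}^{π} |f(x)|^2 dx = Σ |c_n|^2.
Σ |c_n|^2 = 41/2

Expand |f|^2 and use orthogonality of {sin(nx), cos(mx)} on [-π, π]:
  ∫_{-π}^{π} sin(nx)^2 dx = π, ∫ cos(mx)^2 dx = π, and cross terms integrate to 0.
So ∫_{-π}^{π} f(x)^2 dx = 4^2 · π + 5^2 · π = (16 + 25)π.
Divide by 2π: (16 + 25)/2 = 41/2.
By Parseval, this equals Σ |c_n|^2.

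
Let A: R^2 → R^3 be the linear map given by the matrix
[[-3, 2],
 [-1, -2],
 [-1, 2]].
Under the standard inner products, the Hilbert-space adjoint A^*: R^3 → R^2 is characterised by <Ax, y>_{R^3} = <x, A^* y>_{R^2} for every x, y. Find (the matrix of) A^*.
A^* = A^T =
[[-3, -1, -1],
 [2, -2, 2]]

For real matrices with standard dot products, the defining identity <Ax, y> = <x, A^* y> gives (Ax)^T y = x^T (A^*) y, i.e. x^T A^T y = x^T (A^*) y. Since this holds for all x, y, we must have A^* = A^T. Therefore
A^* =
[[-3, -1, -1],
 [2, -2, 2]].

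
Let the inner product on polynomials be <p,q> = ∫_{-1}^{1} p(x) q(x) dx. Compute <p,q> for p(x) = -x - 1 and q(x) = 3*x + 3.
<p,q> = -8

Expand the product: p(x)·q(x) = -3*x^2 - 6*x - 3.
∫_{-1}^{1} of each monomial x^k gives [2/(k+1) if k even, 0 if k odd]. Integrating term-by-term (or equivalently evaluating the antiderivative F(x) = -x^3 - 3*x^2 - 3*x at the endpoints):
  F(1) − F(−1) = -7 − (1) = -8.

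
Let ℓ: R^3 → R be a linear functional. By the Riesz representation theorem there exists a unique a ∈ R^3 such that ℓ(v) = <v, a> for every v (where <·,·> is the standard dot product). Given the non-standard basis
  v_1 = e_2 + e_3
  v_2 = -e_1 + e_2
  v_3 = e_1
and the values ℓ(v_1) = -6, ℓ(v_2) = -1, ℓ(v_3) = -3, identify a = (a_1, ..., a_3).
a = (-3, -4, -2)

Write a = (a_1, ..., a_3) in the standard basis. For each basis vector v_i, ℓ(v_i) = <v_i, a> is a linear equation in the a_j's. Collect the n equations into a matrix system V a = ℓ, where row i of V is v_i (expressed in the standard basis). Since V is invertible (lower-triangular with 1s on the diagonal, up to permutation), solve by back-substitution:
  V =
[[0, 1, 1],
 [-1, 1, 0],
 [1, 0, 0]]
  V a = (-6, -1, -3)
Solving gives a = (-3, -4, -2).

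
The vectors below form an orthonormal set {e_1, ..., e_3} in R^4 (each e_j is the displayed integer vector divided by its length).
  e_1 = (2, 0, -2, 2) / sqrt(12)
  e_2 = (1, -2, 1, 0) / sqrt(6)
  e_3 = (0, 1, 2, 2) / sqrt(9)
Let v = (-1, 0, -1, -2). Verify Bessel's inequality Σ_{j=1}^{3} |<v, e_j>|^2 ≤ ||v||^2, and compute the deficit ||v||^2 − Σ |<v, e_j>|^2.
Σ |<v, e_j>|^2 = 6; ||v||^2 = 6; deficit = 0

Write each e_j = u_j / sqrt(<u_j, u_j>) where u_j is the displayed integer vector. Then <v, e_j> = <v, u_j> / sqrt(<u_j, u_j>), so |<v, e_j>|^2 = <v, u_j>^2 / <u_j, u_j>.
Coefficients: <v, e_1> = -4/sqrt(12), <v, e_2> = -2/sqrt(6), <v, e_3> = -6/sqrt(9).
Square and sum: Σ |<v, e_j>|^2 = 6.
Compute ||v||^2 = v·v = 6.
Deficit = 6 − 6 = 0 ≥ 0, confirming Bessel's inequality. (The deficit equals ||v − Σ <v,e_j> e_j||^2, the squared distance from v to span{e_j}.)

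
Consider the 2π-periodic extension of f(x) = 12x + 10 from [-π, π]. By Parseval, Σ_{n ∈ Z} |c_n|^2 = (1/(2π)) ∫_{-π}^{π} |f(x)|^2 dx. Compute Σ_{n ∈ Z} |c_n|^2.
Σ |c_n|^2 = 48π^2 + 100

Expand and integrate term by term over [-π, π]:
  ∫ (12x)^2 dx = 144·(2π^3/3); ∫ 2·12·(10)·x dx = 0 (odd integrand); ∫ 10^2 dx = 100·2π.
So (1/(2π)) ∫_{-π}^{π} (12x + 10)^2 dx = 144π^2/3 + 100 = 48π^2 + 100.
Parseval ⇒ Σ |c_n|^2 = 48π^2 + 100.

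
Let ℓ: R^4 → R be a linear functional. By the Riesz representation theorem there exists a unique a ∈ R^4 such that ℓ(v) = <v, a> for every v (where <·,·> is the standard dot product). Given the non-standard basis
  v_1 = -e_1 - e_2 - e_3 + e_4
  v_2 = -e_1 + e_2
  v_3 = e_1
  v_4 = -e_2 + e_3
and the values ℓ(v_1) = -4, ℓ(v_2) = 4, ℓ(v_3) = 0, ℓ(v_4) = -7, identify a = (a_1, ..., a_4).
a = (0, 4, -3, -3)

Write a = (a_1, ..., a_4) in the standard basis. For each basis vector v_i, ℓ(v_i) = <v_i, a> is a linear equation in the a_j's. Collect the n equations into a matrix system V a = ℓ, where row i of V is v_i (expressed in the standard basis). Since V is invertible (lower-triangular with 1s on the diagonal, up to permutation), solve by back-substitution:
  V =
[[-1, -1, -1, 1],
 [-1, 1, 0, 0],
 [1, 0, 0, 0],
 [0, -1, 1, 0]]
  V a = (-4, 4, 0, -7)
Solving gives a = (0, 4, -3, -3).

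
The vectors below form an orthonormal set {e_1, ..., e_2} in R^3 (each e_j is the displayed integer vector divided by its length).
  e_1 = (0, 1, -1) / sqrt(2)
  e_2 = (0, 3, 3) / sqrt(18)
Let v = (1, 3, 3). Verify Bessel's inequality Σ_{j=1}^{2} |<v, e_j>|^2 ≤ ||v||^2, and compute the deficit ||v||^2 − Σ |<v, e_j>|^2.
Σ |<v, e_j>|^2 = 18; ||v||^2 = 19; deficit = 1

Write each e_j = u_j / sqrt(<u_j, u_j>) where u_j is the displayed integer vector. Then <v, e_j> = <v, u_j> / sqrt(<u_j, u_j>), so |<v, e_j>|^2 = <v, u_j>^2 / <u_j, u_j>.
Coefficients: <v, e_1> = 0/sqrt(2), <v, e_2> = 18/sqrt(18).
Square and sum: Σ |<v, e_j>|^2 = 18.
Compute ||v||^2 = v·v = 19.
Deficit = 19 − 18 = 1 ≥ 0, confirming Bessel's inequality. (The deficit equals ||v − Σ <v,e_j> e_j||^2, the squared distance from v to span{e_j}.)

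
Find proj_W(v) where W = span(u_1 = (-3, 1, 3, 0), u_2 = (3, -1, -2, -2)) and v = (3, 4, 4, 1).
proj_W(v) = (-87/86, 29/86, 52/43, -17/43)

Set up U = [u_1 | ... | u_2] ∈ R^(4×2). The projector onto W = col(U) is P = U (U^T U)^(-1) U^T.
Compute U^T U =
  [19, -16]
  [-16, 18],
and U^T v = (7, -5).
Solve U^T U · c = U^T v for the coefficients: c = (23/43, 17/86). The projection is proj_W(v) = U c.
Check: (v - proj_W(v)) · u_1 = 0  (should be 0).
Check: (v - proj_W(v)) · u_2 = 0  (should be 0).
Result: proj_W(v) = (-87/86, 29/86, 52/43, -17/43).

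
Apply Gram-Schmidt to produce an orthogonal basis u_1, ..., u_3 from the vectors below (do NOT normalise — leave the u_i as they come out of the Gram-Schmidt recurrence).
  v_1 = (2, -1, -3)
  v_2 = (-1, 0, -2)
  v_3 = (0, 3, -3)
Orthogonal basis:
  u_1 = (2, -1, -3)
  u_2 = (-11/7, 2/7, -8/7)
  u_3 = (8/9, 28/9, -4/9)

Apply the Gram-Schmidt recurrence
  u_1 = v_1
  u_i = v_i − Σ_{j<i} ((v_i · u_j) / (u_j · u_j)) · u_j.

Step by step this gives:
  u_1 = (2, -1, -3)
  u_2 = (-11/7, 2/7, -8/7)
  u_3 = (8/9, 28/9, -4/9)

Orthogonality check:
  u_2 · u_1 = 0 (should be 0)
  u_3 · u_1 = 0 (should be 0)
  u_3 · u_2 = 0 (should be 0)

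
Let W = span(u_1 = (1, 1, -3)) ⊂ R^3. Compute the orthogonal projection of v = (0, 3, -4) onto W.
proj_W(v) = (15/11, 15/11, -45/11)

Set up U = [u_1 | ... | u_1] ∈ R^(3×1). The projector onto W = col(U) is P = U (U^T U)^(-1) U^T.
Compute U^T U =
  [11],
and U^T v = (15).
Solve U^T U · c = U^T v for the coefficients: c = (15/11). The projection is proj_W(v) = U c.
Check: (v - proj_W(v)) · u_1 = 0  (should be 0).
Result: proj_W(v) = (15/11, 15/11, -45/11).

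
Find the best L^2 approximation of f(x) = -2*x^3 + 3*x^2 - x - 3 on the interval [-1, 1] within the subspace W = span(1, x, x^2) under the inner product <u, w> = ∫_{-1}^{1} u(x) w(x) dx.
g(x) = 3*x^2 - 11*x/5 - 3

The best approximation g ∈ W is the orthogonal projection of f onto W. Writing g = a_0 + a_1 x + a_2 x^2, the coefficients solve the normal equations G · a = b where
  G_{ij} = <φ_i, φ_j> and b_i = <f, φ_i>, with φ_0 = 1, φ_1 = x, φ_2 = x^2.
G =
  [2, 0, 2/3]
  [0, 2/3, 0]
  [2/3, 0, 2/5],
b = (-4, -22/15, -4/5).
Solving gives a_0 = -3, a_1 = -11/5, a_2 = 3, so
  g(x) = 3*x^2 - 11*x/5 - 3.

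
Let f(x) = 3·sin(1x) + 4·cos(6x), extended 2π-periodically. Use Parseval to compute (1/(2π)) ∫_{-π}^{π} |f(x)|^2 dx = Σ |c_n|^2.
Σ |c_n|^2 = 25/2

Expand |f|^2 and use orthogonality of {sin(nx), cos(mx)} on [-π, π]:
  ∫_{-π}^{π} sin(nx)^2 dx = π, ∫ cos(mx)^2 dx = π, and cross terms integrate to 0.
So ∫_{-π}^{π} f(x)^2 dx = 3^2 · π + 4^2 · π = (9 + 16)π.
Divide by 2π: (9 + 16)/2 = 25/2.
By Parseval, this equals Σ |c_n|^2.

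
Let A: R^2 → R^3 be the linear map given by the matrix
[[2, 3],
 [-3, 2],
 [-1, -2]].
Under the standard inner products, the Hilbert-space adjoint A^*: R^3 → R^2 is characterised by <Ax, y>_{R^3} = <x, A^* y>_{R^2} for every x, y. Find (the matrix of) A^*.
A^* = A^T =
[[2, -3, -1],
 [3, 2, -2]]

For real matrices with standard dot products, the defining identity <Ax, y> = <x, A^* y> gives (Ax)^T y = x^T (A^*) y, i.e. x^T A^T y = x^T (A^*) y. Since this holds for all x, y, we must have A^* = A^T. Therefore
A^* =
[[2, -3, -1],
 [3, 2, -2]].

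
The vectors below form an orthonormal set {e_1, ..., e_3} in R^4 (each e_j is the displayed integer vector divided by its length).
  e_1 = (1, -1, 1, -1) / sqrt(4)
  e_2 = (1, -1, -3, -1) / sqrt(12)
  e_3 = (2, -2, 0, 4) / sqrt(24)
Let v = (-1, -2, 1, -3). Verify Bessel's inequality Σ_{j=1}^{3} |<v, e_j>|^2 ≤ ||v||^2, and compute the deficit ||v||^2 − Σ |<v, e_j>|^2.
Σ |<v, e_j>|^2 = 21/2; ||v||^2 = 15; deficit = 9/2

Write each e_j = u_j / sqrt(<u_j, u_j>) where u_j is the displayed integer vector. Then <v, e_j> = <v, u_j> / sqrt(<u_j, u_j>), so |<v, e_j>|^2 = <v, u_j>^2 / <u_j, u_j>.
Coefficients: <v, e_1> = 5/sqrt(4), <v, e_2> = 1/sqrt(12), <v, e_3> = -10/sqrt(24).
Square and sum: Σ |<v, e_j>|^2 = 21/2.
Compute ||v||^2 = v·v = 15.
Deficit = 15 − 21/2 = 9/2 ≥ 0, confirming Bessel's inequality. (The deficit equals ||v − Σ <v,e_j> e_j||^2, the squared distance from v to span{e_j}.)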